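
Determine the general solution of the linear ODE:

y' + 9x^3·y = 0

Using integrating factor method:

General solution: y = Ce^(-9x^4/4)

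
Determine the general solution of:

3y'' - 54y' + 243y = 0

Characteristic equation: 3r² - 54r + 243 = 0
Divide by 3: r² - 18r + 81 = 0
Factored: (r - 9)² = 0
Repeated root: r = 9
General solution: y = (C₁ + C₂x)e^(9x)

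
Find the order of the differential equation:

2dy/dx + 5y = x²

The order is 1 (highest derivative is of order 1).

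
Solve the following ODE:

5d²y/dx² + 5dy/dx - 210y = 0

Characteristic equation: 5r² + 5r - 210 = 0
Divide by 5: r² + r - 42 = 0
Roots: r = 6, -7 (distinct real)
General solution: y = C₁e^(6x) + C₂e^(-7x)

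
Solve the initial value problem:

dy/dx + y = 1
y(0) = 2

General solution: y = 1 + Ce^(-x)
Applying y(0) = 2: C = 2 - 1 = 1
Particular solution: y = 1 + e^(-x)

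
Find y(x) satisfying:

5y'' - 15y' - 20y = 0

Characteristic equation: 5r² - 15r - 20 = 0
Divide by 5: r² - 3r - 4 = 0
Roots: r = 4, -1 (distinct real)
General solution: y = C₁e^(4x) + C₂e^(-x)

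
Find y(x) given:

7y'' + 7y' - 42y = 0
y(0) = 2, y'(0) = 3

General solution: y = C₁e^(2x) + C₂e^(-3x)
Applying ICs: C₁ = 9/5, C₂ = 1/5
Particular solution: y = (9/5)e^(2x) + (1/5)e^(-3x)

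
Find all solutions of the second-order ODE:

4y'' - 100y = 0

Characteristic equation: 4r² - 100 = 0
Divide by 4: r² - 25 = 0
Roots: r = 5, -5 (distinct real)
General solution: y = C₁e^(5x) + C₂e^(-5x)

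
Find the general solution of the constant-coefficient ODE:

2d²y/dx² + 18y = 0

Characteristic equation: 2r² + 18 = 0
Divide by 2: r² + 9 = 0
Roots: r = ±3i (complex conjugates)
General solution: y = C₁cos(3x) + C₂sin(3x)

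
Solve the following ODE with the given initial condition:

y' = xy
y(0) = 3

General solution: y = Ce^(x²/2)
Applying IC y(0) = 3:
Particular solution: y = 3e^(x²/2)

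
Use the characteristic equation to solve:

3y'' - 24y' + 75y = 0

Characteristic equation: 3r² - 24r + 75 = 0
Divide by 3: r² - 8r + 25 = 0
Roots: r = 4 ± 3i (complex conjugates)
General solution: y = e^(4x)(C₁cos(3x) + C₂sin(3x))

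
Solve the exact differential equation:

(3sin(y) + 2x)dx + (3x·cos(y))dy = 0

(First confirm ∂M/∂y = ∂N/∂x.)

Verify exactness: ∂M/∂y = ∂N/∂x ✓
Find F(x,y) such that ∂F/∂x = M, ∂F/∂y = N
Solution: 3x·sin(y) + x² = C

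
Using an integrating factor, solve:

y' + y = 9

Using integrating factor method:

General solution: y = 9 + Ce^(-x)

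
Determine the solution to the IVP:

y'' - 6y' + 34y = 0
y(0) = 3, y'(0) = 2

General solution: y = e^(3x)(C₁cos(5x) + C₂sin(5x))
Complex roots r = 3 ± 5i
Applying ICs: C₁ = 3, C₂ = -7/5
Particular solution: y = e^(3x)(3cos(5x) - (7/5)sin(5x))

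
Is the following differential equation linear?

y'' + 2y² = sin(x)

No. Nonlinear (y² term)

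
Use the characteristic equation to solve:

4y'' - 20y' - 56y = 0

Characteristic equation: 4r² - 20r - 56 = 0
Divide by 4: r² - 5r - 14 = 0
Roots: r = 7, -2 (distinct real)
General solution: y = C₁e^(7x) + C₂e^(-2x)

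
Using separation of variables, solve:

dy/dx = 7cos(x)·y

Separating variables and integrating:
ln|y| = 7sin(x) + C

General solution: y = Ce^(7sin(x))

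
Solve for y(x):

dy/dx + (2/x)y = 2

Using integrating factor method:

General solution: y = (2/3)x + Cx^(-2)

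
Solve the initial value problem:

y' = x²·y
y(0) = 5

General solution: y = Ce^(x³/3)
Applying IC y(0) = 5:
Particular solution: y = 5e^(x³/3)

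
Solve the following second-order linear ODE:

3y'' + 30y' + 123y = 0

Characteristic equation: 3r² + 30r + 123 = 0
Divide by 3: r² + 10r + 41 = 0
Roots: r = -5 ± 4i (complex conjugates)
General solution: y = e^(-5x)(C₁cos(4x) + C₂sin(4x))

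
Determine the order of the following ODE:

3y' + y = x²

The order is 1 (highest derivative is of order 1).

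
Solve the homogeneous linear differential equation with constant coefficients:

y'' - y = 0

Characteristic equation: r² - 1 = 0
Roots: r = 1, -1 (distinct real)
General solution: y = C₁e^x + C₂e^(-x)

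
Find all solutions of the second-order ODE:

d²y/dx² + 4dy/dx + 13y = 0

Characteristic equation: r² + 4r + 13 = 0
Roots: r = -2 ± 3i (complex conjugates)
General solution: y = e^(-2x)(C₁cos(3x) + C₂sin(3x))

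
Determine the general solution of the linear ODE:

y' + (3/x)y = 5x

Using integrating factor method:

General solution: y = x^2 + Cx^(-3)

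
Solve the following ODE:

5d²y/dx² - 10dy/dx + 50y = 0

Characteristic equation: 5r² - 10r + 50 = 0
Divide by 5: r² - 2r + 10 = 0
Roots: r = 1 ± 3i (complex conjugates)
General solution: y = e^x(C₁cos(3x) + C₂sin(3x))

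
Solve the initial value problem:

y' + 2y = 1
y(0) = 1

General solution: y = 1/2 + Ce^(-2x)
Applying y(0) = 1: C = 1 - 1/2 = 1/2
Particular solution: y = 1/2 + (1/2)e^(-2x)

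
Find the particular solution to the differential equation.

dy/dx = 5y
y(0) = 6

General solution: y = Ce^(5x)
Applying IC y(0) = 6:
Particular solution: y = 6e^(5x)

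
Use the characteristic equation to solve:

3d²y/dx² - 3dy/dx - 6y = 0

Characteristic equation: 3r² - 3r - 6 = 0
Divide by 3: r² - r - 2 = 0
Roots: r = 2, -1 (distinct real)
General solution: y = C₁e^(2x) + C₂e^(-x)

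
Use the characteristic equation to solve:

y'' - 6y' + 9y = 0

Characteristic equation: r² - 6r + 9 = 0
Factored: (r - 3)² = 0
Repeated root: r = 3
General solution: y = (C₁ + C₂x)e^(3x)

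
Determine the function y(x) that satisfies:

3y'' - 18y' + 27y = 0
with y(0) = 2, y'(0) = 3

General solution: y = (C₁ + C₂x)e^(3x)
Repeated root r = 3
Applying ICs: C₁ = 2, C₂ = -3
Particular solution: y = (2 - 3x)e^(3x)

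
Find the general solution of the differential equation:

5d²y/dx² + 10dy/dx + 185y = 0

Characteristic equation: 5r² + 10r + 185 = 0
Divide by 5: r² + 2r + 37 = 0
Roots: r = -1 ± 6i (complex conjugates)
General solution: y = e^(-x)(C₁cos(6x) + C₂sin(6x))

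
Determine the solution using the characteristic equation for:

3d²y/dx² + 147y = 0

Characteristic equation: 3r² + 147 = 0
Divide by 3: r² + 49 = 0
Roots: r = ±7i (complex conjugates)
General solution: y = C₁cos(7x) + C₂sin(7x)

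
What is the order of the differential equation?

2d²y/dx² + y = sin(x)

The order is 2 (highest derivative is of order 2).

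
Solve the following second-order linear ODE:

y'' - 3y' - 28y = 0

Characteristic equation: r² - 3r - 28 = 0
Roots: r = 7, -4 (distinct real)
General solution: y = C₁e^(7x) + C₂e^(-4x)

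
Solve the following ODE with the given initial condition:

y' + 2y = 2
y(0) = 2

General solution: y = 1 + Ce^(-2x)
Applying y(0) = 2: C = 2 - 1 = 1
Particular solution: y = 1 + e^(-2x)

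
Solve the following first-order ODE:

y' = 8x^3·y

Separating variables and integrating:
ln|y| = 2x^4 + C

General solution: y = Ce^(2x^4)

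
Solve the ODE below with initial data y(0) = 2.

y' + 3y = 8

General solution: y = 8/3 + Ce^(-3x)
Applying y(0) = 2: C = 2 - 8/3 = -2/3
Particular solution: y = 8/3 - (2/3)e^(-3x)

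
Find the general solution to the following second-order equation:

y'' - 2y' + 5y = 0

Characteristic equation: r² - 2r + 5 = 0
Roots: r = 1 ± 2i (complex conjugates)
General solution: y = e^x(C₁cos(2x) + C₂sin(2x))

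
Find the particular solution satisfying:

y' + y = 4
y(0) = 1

General solution: y = 4 + Ce^(-x)
Applying y(0) = 1: C = 1 - 4 = -3
Particular solution: y = 4 - 3e^(-x)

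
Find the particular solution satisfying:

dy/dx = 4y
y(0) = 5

General solution: y = Ce^(4x)
Applying IC y(0) = 5:
Particular solution: y = 5e^(4x)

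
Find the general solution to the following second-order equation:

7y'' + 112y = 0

Characteristic equation: 7r² + 112 = 0
Divide by 7: r² + 16 = 0
Roots: r = ±4i (complex conjugates)
General solution: y = C₁cos(4x) + C₂sin(4x)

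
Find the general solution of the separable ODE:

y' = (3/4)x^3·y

Separating variables and integrating:
ln|y| = 3x^4/16 + C

General solution: y = Ce^(3x^4/16)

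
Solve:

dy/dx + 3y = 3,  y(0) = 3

General solution: y = 1 + Ce^(-3x)
Applying y(0) = 3: C = 3 - 1 = 2
Particular solution: y = 1 + 2e^(-3x)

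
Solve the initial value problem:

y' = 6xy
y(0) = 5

General solution: y = Ce^(3x²)
Applying IC y(0) = 5:
Particular solution: y = 5e^(3x²)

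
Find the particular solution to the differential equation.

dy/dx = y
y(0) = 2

General solution: y = Ce^x
Applying IC y(0) = 2:
Particular solution: y = 2e^x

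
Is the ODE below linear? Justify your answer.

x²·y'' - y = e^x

Yes. Linear (y and its derivatives appear to the first power only, no products of y terms)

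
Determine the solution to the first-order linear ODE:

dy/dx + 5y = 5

Using integrating factor method:

General solution: y = 1 + Ce^(-5x)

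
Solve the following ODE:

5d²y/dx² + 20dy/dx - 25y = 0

Characteristic equation: 5r² + 20r - 25 = 0
Divide by 5: r² + 4r - 5 = 0
Roots: r = 1, -5 (distinct real)
General solution: y = C₁e^x + C₂e^(-5x)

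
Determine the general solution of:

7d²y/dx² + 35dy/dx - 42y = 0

Characteristic equation: 7r² + 35r - 42 = 0
Divide by 7: r² + 5r - 6 = 0
Roots: r = 1, -6 (distinct real)
General solution: y = C₁e^x + C₂e^(-6x)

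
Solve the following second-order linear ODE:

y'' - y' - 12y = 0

Characteristic equation: r² - r - 12 = 0
Roots: r = 4, -3 (distinct real)
General solution: y = C₁e^(4x) + C₂e^(-3x)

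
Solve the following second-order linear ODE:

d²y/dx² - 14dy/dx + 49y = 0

Characteristic equation: r² - 14r + 49 = 0
Factored: (r - 7)² = 0
Repeated root: r = 7
General solution: y = (C₁ + C₂x)e^(7x)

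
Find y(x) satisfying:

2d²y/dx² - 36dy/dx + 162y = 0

Characteristic equation: 2r² - 36r + 162 = 0
Divide by 2: r² - 18r + 81 = 0
Factored: (r - 9)² = 0
Repeated root: r = 9
General solution: y = (C₁ + C₂x)e^(9x)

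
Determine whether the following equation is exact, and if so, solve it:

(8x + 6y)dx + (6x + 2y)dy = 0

Verify exactness: ∂M/∂y = ∂N/∂x ✓
Find F(x,y) such that ∂F/∂x = M, ∂F/∂y = N
Solution: 4x² + 6xy + y² = C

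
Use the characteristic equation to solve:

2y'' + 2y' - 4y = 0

Characteristic equation: 2r² + 2r - 4 = 0
Divide by 2: r² + r - 2 = 0
Roots: r = 1, -2 (distinct real)
General solution: y = C₁e^x + C₂e^(-2x)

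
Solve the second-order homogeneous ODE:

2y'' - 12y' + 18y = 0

Characteristic equation: 2r² - 12r + 18 = 0
Divide by 2: r² - 6r + 9 = 0
Factored: (r - 3)² = 0
Repeated root: r = 3
General solution: y = (C₁ + C₂x)e^(3x)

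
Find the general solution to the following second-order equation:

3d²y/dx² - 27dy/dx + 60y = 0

Characteristic equation: 3r² - 27r + 60 = 0
Divide by 3: r² - 9r + 20 = 0
Roots: r = 5, 4 (distinct real)
General solution: y = C₁e^(5x) + C₂e^(4x)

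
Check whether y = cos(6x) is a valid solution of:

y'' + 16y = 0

Verification:
y'' = -36cos(6x)
y'' + 16y ≠ 0 (frequency mismatch: got 36 instead of 16)

No, it is not a solution.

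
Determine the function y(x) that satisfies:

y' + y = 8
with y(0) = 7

General solution: y = 8 + Ce^(-x)
Applying y(0) = 7: C = 7 - 8 = -1
Particular solution: y = 8 - e^(-x)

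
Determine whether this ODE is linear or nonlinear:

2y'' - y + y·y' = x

Nonlinear (product y·y')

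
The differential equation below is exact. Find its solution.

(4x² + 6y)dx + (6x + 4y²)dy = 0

Verify exactness: ∂M/∂y = ∂N/∂x ✓
Find F(x,y) such that ∂F/∂x = M, ∂F/∂y = N
Solution: 4x³/3 + 6xy + 4y³/3 = C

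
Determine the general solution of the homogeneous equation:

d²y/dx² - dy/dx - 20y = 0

Characteristic equation: r² - r - 20 = 0
Roots: r = 5, -4 (distinct real)
General solution: y = C₁e^(5x) + C₂e^(-4x)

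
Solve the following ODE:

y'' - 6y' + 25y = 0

Characteristic equation: r² - 6r + 25 = 0
Roots: r = 3 ± 4i (complex conjugates)
General solution: y = e^(3x)(C₁cos(4x) + C₂sin(4x))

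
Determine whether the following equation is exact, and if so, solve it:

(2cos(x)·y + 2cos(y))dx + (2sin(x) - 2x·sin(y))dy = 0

Verify exactness: ∂M/∂y = ∂N/∂x ✓
Find F(x,y) such that ∂F/∂x = M, ∂F/∂y = N
Solution: 2sin(x)·y + 2x·cos(y) = C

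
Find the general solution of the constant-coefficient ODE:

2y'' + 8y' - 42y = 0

Characteristic equation: 2r² + 8r - 42 = 0
Divide by 2: r² + 4r - 21 = 0
Roots: r = 3, -7 (distinct real)
General solution: y = C₁e^(3x) + C₂e^(-7x)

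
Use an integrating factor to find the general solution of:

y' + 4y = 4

Using integrating factor method:

General solution: y = 1 + Ce^(-4x)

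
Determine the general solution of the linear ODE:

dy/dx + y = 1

Using integrating factor method:

General solution: y = 1 + Ce^(-x)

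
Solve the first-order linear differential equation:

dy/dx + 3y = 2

Using integrating factor method:

General solution: y = 2/3 + Ce^(-3x)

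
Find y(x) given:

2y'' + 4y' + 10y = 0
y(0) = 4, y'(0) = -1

General solution: y = e^(-x)(C₁cos(2x) + C₂sin(2x))
Complex roots r = -1 ± 2i
Applying ICs: C₁ = 4, C₂ = 3/2
Particular solution: y = e^(-x)(4cos(2x) + (3/2)sin(2x))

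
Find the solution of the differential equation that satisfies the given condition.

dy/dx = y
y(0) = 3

General solution: y = Ce^x
Applying IC y(0) = 3:
Particular solution: y = 3e^x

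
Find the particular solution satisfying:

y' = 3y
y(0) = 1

General solution: y = Ce^(3x)
Applying IC y(0) = 1:
Particular solution: y = e^(3x)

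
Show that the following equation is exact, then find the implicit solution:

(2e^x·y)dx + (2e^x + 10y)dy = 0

Verify exactness: ∂M/∂y = ∂N/∂x ✓
Find F(x,y) such that ∂F/∂x = M, ∂F/∂y = N
Solution: 2e^x·y + 5y² = C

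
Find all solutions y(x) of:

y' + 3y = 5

Using integrating factor method:

General solution: y = 5/3 + Ce^(-3x)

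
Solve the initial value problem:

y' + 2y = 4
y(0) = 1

General solution: y = 2 + Ce^(-2x)
Applying y(0) = 1: C = 1 - 2 = -1
Particular solution: y = 2 - e^(-2x)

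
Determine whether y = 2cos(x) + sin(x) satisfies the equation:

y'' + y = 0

Verification:
y'' = -2cos(x) - sin(x)
y'' + y = 0 ✓

Yes, it is a solution.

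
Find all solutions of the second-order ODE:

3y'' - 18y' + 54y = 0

Characteristic equation: 3r² - 18r + 54 = 0
Divide by 3: r² - 6r + 18 = 0
Roots: r = 3 ± 3i (complex conjugates)
General solution: y = e^(3x)(C₁cos(3x) + C₂sin(3x))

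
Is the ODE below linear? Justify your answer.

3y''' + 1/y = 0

No. Nonlinear (1/y term)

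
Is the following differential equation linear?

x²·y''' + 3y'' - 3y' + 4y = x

Yes. Linear (y and its derivatives appear to the first power only, no products of y terms)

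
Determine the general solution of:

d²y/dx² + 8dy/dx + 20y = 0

Characteristic equation: r² + 8r + 20 = 0
Roots: r = -4 ± 2i (complex conjugates)
General solution: y = e^(-4x)(C₁cos(2x) + C₂sin(2x))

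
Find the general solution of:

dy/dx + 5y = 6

Using integrating factor method:

General solution: y = 6/5 + Ce^(-5x)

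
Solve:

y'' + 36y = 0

Characteristic equation: r² + 36 = 0
Roots: r = ±6i (complex conjugates)
General solution: y = C₁cos(6x) + C₂sin(6x)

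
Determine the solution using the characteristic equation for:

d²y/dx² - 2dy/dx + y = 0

Characteristic equation: r² - 2r + 1 = 0
Factored: (r - 1)² = 0
Repeated root: r = 1
General solution: y = (C₁ + C₂x)e^x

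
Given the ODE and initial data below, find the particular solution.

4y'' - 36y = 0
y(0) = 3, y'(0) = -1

General solution: y = C₁e^(3x) + C₂e^(-3x)
Applying ICs: C₁ = 4/3, C₂ = 5/3
Particular solution: y = (4/3)e^(3x) + (5/3)e^(-3x)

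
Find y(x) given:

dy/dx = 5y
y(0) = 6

General solution: y = Ce^(5x)
Applying IC y(0) = 6:
Particular solution: y = 6e^(5x)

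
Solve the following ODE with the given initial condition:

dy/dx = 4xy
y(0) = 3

General solution: y = Ce^(2x²)
Applying IC y(0) = 3:
Particular solution: y = 3e^(2x²)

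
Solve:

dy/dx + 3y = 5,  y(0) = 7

General solution: y = 5/3 + Ce^(-3x)
Applying y(0) = 7: C = 7 - 5/3 = 16/3
Particular solution: y = 5/3 + (16/3)e^(-3x)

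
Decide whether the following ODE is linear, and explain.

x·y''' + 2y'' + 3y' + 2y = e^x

Linear (y and its derivatives appear to the first power only, no products of y terms)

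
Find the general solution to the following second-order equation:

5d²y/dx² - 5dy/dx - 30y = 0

Characteristic equation: 5r² - 5r - 30 = 0
Divide by 5: r² - r - 6 = 0
Roots: r = 3, -2 (distinct real)
General solution: y = C₁e^(3x) + C₂e^(-2x)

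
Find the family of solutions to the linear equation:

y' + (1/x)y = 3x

Using integrating factor method:

General solution: y = x^2 + C/x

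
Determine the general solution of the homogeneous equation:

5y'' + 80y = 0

Characteristic equation: 5r² + 80 = 0
Divide by 5: r² + 16 = 0
Roots: r = ±4i (complex conjugates)
General solution: y = C₁cos(4x) + C₂sin(4x)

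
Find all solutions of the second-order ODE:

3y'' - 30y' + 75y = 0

Characteristic equation: 3r² - 30r + 75 = 0
Divide by 3: r² - 10r + 25 = 0
Factored: (r - 5)² = 0
Repeated root: r = 5
General solution: y = (C₁ + C₂x)e^(5x)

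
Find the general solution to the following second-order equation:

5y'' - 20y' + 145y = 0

Characteristic equation: 5r² - 20r + 145 = 0
Divide by 5: r² - 4r + 29 = 0
Roots: r = 2 ± 5i (complex conjugates)
General solution: y = e^(2x)(C₁cos(5x) + C₂sin(5x))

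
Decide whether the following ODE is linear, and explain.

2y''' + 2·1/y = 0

Nonlinear (1/y term)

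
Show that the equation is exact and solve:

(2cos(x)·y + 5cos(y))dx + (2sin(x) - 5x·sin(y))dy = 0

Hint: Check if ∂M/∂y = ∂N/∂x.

Verify exactness: ∂M/∂y = ∂N/∂x ✓
Find F(x,y) such that ∂F/∂x = M, ∂F/∂y = N
Solution: 2sin(x)·y + 5x·cos(y) = C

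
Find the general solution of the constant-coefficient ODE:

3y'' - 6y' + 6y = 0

Characteristic equation: 3r² - 6r + 6 = 0
Divide by 3: r² - 2r + 2 = 0
Roots: r = 1 ± i (complex conjugates)
General solution: y = e^x(C₁cos(x) + C₂sin(x))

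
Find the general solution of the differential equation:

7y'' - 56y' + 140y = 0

Characteristic equation: 7r² - 56r + 140 = 0
Divide by 7: r² - 8r + 20 = 0
Roots: r = 4 ± 2i (complex conjugates)
General solution: y = e^(4x)(C₁cos(2x) + C₂sin(2x))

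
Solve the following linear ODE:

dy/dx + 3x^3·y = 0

Using integrating factor method:

General solution: y = Ce^(-3x^4/4)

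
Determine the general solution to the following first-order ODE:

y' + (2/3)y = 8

Using integrating factor method:

General solution: y = 12 + Ce^(-2x/3)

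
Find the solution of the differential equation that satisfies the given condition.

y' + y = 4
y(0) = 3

General solution: y = 4 + Ce^(-x)
Applying y(0) = 3: C = 3 - 4 = -1
Particular solution: y = 4 - e^(-x)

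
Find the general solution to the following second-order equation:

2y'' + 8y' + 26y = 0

Characteristic equation: 2r² + 8r + 26 = 0
Divide by 2: r² + 4r + 13 = 0
Roots: r = -2 ± 3i (complex conjugates)
General solution: y = e^(-2x)(C₁cos(3x) + C₂sin(3x))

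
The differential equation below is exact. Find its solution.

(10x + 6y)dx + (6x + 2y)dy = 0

Verify exactness: ∂M/∂y = ∂N/∂x ✓
Find F(x,y) such that ∂F/∂x = M, ∂F/∂y = N
Solution: 5x² + 6xy + y² = C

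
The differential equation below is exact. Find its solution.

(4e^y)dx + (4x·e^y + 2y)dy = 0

Verify exactness: ∂M/∂y = ∂N/∂x ✓
Find F(x,y) such that ∂F/∂x = M, ∂F/∂y = N
Solution: 4x·e^y + y² = C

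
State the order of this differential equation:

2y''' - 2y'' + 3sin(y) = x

The order is 3 (highest derivative is of order 3).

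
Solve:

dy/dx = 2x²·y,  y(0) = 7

General solution: y = Ce^(2x³/3)
Applying IC y(0) = 7:
Particular solution: y = 7e^(2x³/3)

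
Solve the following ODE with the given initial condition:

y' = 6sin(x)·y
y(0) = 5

General solution: y = Ce^(-6cos(x))
Applying IC y(0) = 5:
Particular solution: y = 5e^(6(1-cos(x)))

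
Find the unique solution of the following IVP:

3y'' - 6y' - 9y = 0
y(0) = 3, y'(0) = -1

General solution: y = C₁e^(3x) + C₂e^(-x)
Applying ICs: C₁ = 1/2, C₂ = 5/2
Particular solution: y = (1/2)e^(3x) + (5/2)e^(-x)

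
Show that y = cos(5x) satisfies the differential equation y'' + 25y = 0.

Verification:
y'' = -25cos(5x)
y'' + 25y = 0 ✓

Yes, it is a solution.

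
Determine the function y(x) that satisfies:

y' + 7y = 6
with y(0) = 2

General solution: y = 6/7 + Ce^(-7x)
Applying y(0) = 2: C = 2 - 6/7 = 8/7
Particular solution: y = 6/7 + (8/7)e^(-7x)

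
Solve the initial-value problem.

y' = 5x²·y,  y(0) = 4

General solution: y = Ce^(5x³/3)
Applying IC y(0) = 4:
Particular solution: y = 4e^(5x³/3)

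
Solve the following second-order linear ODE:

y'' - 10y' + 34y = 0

Characteristic equation: r² - 10r + 34 = 0
Roots: r = 5 ± 3i (complex conjugates)
General solution: y = e^(5x)(C₁cos(3x) + C₂sin(3x))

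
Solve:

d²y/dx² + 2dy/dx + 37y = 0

Characteristic equation: r² + 2r + 37 = 0
Roots: r = -1 ± 6i (complex conjugates)
General solution: y = e^(-x)(C₁cos(6x) + C₂sin(6x))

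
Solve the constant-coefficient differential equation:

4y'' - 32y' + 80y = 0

Characteristic equation: 4r² - 32r + 80 = 0
Divide by 4: r² - 8r + 20 = 0
Roots: r = 4 ± 2i (complex conjugates)
General solution: y = e^(4x)(C₁cos(2x) + C₂sin(2x))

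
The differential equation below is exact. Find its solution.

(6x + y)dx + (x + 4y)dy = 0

Verify exactness: ∂M/∂y = ∂N/∂x ✓
Find F(x,y) such that ∂F/∂x = M, ∂F/∂y = N
Solution: 3x² + xy + 2y² = C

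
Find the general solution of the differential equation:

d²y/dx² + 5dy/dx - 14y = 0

Characteristic equation: r² + 5r - 14 = 0
Roots: r = 2, -7 (distinct real)
General solution: y = C₁e^(2x) + C₂e^(-7x)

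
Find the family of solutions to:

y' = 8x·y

Separating variables and integrating:
ln|y| = 4x^2 + C

General solution: y = Ce^(4x^2)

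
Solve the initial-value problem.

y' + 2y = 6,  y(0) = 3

General solution: y = 3 + Ce^(-2x)
Applying y(0) = 3: C = 3 - 3 = 0
Particular solution: y = 3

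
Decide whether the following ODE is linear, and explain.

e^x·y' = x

Linear (y and its derivatives appear to the first power only, no products of y terms)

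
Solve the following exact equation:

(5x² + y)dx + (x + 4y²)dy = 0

Verify exactness: ∂M/∂y = ∂N/∂x ✓
Find F(x,y) such that ∂F/∂x = M, ∂F/∂y = N
Solution: 5x³/3 + xy + 4y³/3 = C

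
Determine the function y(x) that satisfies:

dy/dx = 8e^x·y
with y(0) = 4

General solution: y = Ce^(8e^x)
Applying IC y(0) = 4:
Particular solution: y = 4e^(8(e^x - 1))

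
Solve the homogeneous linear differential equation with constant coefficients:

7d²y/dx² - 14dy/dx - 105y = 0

Characteristic equation: 7r² - 14r - 105 = 0
Divide by 7: r² - 2r - 15 = 0
Roots: r = 5, -3 (distinct real)
General solution: y = C₁e^(5x) + C₂e^(-3x)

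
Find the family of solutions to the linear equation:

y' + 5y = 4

Using integrating factor method:

General solution: y = 4/5 + Ce^(-5x)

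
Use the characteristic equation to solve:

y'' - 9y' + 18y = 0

Characteristic equation: r² - 9r + 18 = 0
Roots: r = 3, 6 (distinct real)
General solution: y = C₁e^(3x) + C₂e^(6x)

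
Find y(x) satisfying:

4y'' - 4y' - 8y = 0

Characteristic equation: 4r² - 4r - 8 = 0
Divide by 4: r² - r - 2 = 0
Roots: r = 2, -1 (distinct real)
General solution: y = C₁e^(2x) + C₂e^(-x)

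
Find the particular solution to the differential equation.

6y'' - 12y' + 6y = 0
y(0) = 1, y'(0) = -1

General solution: y = (C₁ + C₂x)e^x
Repeated root r = 1
Applying ICs: C₁ = 1, C₂ = -2
Particular solution: y = (1 - 2x)e^x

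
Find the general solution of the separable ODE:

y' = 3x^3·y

Separating variables and integrating:
ln|y| = 3x^4/4 + C

General solution: y = Ce^(3x^4/4)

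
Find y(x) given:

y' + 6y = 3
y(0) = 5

General solution: y = 1/2 + Ce^(-6x)
Applying y(0) = 5: C = 5 - 1/2 = 9/2
Particular solution: y = 1/2 + (9/2)e^(-6x)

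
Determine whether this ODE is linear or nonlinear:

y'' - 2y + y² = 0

Nonlinear (y² term)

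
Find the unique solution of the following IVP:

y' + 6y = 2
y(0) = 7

General solution: y = 1/3 + Ce^(-6x)
Applying y(0) = 7: C = 7 - 1/3 = 20/3
Particular solution: y = 1/3 + (20/3)e^(-6x)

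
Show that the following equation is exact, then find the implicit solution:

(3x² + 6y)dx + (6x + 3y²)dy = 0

Verify exactness: ∂M/∂y = ∂N/∂x ✓
Find F(x,y) such that ∂F/∂x = M, ∂F/∂y = N
Solution: x³ + 6xy + y³ = C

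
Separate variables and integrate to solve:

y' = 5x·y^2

Separating variables and integrating:
-1/y = 5x^2/2 + C

General solution: y^-1 = (-5/2)x^2 + C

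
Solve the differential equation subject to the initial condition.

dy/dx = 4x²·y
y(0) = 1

General solution: y = Ce^(4x³/3)
Applying IC y(0) = 1:
Particular solution: y = e^(4x³/3)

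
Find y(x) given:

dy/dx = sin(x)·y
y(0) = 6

General solution: y = Ce^(-cos(x))
Applying IC y(0) = 6:
Particular solution: y = 6e^(1-cos(x))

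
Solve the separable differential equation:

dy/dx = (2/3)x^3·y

Separating variables and integrating:
ln|y| = x^4/6 + C

General solution: y = Ce^(x^4/6)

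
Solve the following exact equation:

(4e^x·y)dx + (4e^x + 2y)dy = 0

Verify exactness: ∂M/∂y = ∂N/∂x ✓
Find F(x,y) such that ∂F/∂x = M, ∂F/∂y = N
Solution: 4e^x·y + y² = C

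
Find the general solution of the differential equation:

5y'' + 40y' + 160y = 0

Characteristic equation: 5r² + 40r + 160 = 0
Divide by 5: r² + 8r + 32 = 0
Roots: r = -4 ± 4i (complex conjugates)
General solution: y = e^(-4x)(C₁cos(4x) + C₂sin(4x))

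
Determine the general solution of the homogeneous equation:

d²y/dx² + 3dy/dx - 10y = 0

Characteristic equation: r² + 3r - 10 = 0
Roots: r = 2, -5 (distinct real)
General solution: y = C₁e^(2x) + C₂e^(-5x)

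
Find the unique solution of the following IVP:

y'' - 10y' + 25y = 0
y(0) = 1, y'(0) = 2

General solution: y = (C₁ + C₂x)e^(5x)
Repeated root r = 5
Applying ICs: C₁ = 1, C₂ = -3
Particular solution: y = (1 - 3x)e^(5x)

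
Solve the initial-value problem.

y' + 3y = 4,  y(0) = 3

General solution: y = 4/3 + Ce^(-3x)
Applying y(0) = 3: C = 3 - 4/3 = 5/3
Particular solution: y = 4/3 + (5/3)e^(-3x)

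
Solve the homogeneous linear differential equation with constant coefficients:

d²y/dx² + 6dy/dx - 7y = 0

Characteristic equation: r² + 6r - 7 = 0
Roots: r = 1, -7 (distinct real)
General solution: y = C₁e^x + C₂e^(-7x)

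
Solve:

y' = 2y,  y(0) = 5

General solution: y = Ce^(2x)
Applying IC y(0) = 5:
Particular solution: y = 5e^(2x)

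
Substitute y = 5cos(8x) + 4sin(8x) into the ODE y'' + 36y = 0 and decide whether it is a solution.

Verification:
y'' = -320cos(8x) - 256sin(8x)
y'' + 36y ≠ 0 (frequency mismatch: got 64 instead of 36)

No, it is not a solution.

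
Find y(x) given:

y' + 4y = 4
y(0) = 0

General solution: y = 1 + Ce^(-4x)
Applying y(0) = 0: C = 0 - 1 = -1
Particular solution: y = 1 - e^(-4x)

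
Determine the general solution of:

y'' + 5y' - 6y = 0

Characteristic equation: r² + 5r - 6 = 0
Roots: r = 1, -6 (distinct real)
General solution: y = C₁e^x + C₂e^(-6x)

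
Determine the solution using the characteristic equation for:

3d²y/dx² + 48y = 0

Characteristic equation: 3r² + 48 = 0
Divide by 3: r² + 16 = 0
Roots: r = ±4i (complex conjugates)
General solution: y = C₁cos(4x) + C₂sin(4x)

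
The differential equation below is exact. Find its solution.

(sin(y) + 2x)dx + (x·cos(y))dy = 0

Verify exactness: ∂M/∂y = ∂N/∂x ✓
Find F(x,y) such that ∂F/∂x = M, ∂F/∂y = N
Solution: x·sin(y) + x² = C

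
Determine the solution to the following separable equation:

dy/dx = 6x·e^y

Separating variables and integrating:
-e^(-y) = 3x² + C

General solution: y = -ln(C - 3x²)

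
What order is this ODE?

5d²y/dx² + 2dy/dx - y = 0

The order is 2 (highest derivative is of order 2).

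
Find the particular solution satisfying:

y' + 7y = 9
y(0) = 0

General solution: y = 9/7 + Ce^(-7x)
Applying y(0) = 0: C = 0 - 9/7 = -9/7
Particular solution: y = 9/7 - (9/7)e^(-7x)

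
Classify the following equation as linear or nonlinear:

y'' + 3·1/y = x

Nonlinear (1/y term)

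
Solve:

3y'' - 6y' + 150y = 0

Characteristic equation: 3r² - 6r + 150 = 0
Divide by 3: r² - 2r + 50 = 0
Roots: r = 1 ± 7i (complex conjugates)
General solution: y = e^x(C₁cos(7x) + C₂sin(7x))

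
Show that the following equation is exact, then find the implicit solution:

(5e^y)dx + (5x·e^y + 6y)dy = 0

Verify exactness: ∂M/∂y = ∂N/∂x ✓
Find F(x,y) such that ∂F/∂x = M, ∂F/∂y = N
Solution: 5x·e^y + 3y² = C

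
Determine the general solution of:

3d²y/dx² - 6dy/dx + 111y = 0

Characteristic equation: 3r² - 6r + 111 = 0
Divide by 3: r² - 2r + 37 = 0
Roots: r = 1 ± 6i (complex conjugates)
General solution: y = e^x(C₁cos(6x) + C₂sin(6x))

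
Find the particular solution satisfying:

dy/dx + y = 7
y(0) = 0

General solution: y = 7 + Ce^(-x)
Applying y(0) = 0: C = 0 - 7 = -7
Particular solution: y = 7 - 7e^(-x)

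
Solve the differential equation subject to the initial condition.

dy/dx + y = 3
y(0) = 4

General solution: y = 3 + Ce^(-x)
Applying y(0) = 4: C = 4 - 3 = 1
Particular solution: y = 3 + e^(-x)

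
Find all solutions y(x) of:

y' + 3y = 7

Using integrating factor method:

General solution: y = 7/3 + Ce^(-3x)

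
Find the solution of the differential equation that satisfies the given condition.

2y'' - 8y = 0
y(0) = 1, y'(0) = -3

General solution: y = C₁e^(2x) + C₂e^(-2x)
Applying ICs: C₁ = -1/4, C₂ = 5/4
Particular solution: y = -(1/4)e^(2x) + (5/4)e^(-2x)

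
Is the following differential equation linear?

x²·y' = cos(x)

Yes. Linear (y and its derivatives appear to the first power only, no products of y terms)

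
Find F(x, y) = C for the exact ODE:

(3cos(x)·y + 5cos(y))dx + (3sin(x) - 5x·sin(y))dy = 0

Verify exactness: ∂M/∂y = ∂N/∂x ✓
Find F(x,y) such that ∂F/∂x = M, ∂F/∂y = N
Solution: 3sin(x)·y + 5x·cos(y) = C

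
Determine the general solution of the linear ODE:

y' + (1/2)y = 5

Using integrating factor method:

General solution: y = 10 + Ce^(-x/2)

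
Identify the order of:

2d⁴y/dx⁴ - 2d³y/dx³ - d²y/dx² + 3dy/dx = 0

The order is 4 (highest derivative is of order 4).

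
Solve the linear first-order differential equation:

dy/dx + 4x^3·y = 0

Using integrating factor method:

General solution: y = Ce^(-x^4)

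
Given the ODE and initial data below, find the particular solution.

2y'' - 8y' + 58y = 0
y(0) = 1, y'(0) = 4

General solution: y = e^(2x)(C₁cos(5x) + C₂sin(5x))
Complex roots r = 2 ± 5i
Applying ICs: C₁ = 1, C₂ = 2/5
Particular solution: y = e^(2x)(cos(5x) + (2/5)sin(5x))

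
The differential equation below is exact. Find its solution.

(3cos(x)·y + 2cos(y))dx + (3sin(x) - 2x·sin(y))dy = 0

Verify exactness: ∂M/∂y = ∂N/∂x ✓
Find F(x,y) such that ∂F/∂x = M, ∂F/∂y = N
Solution: 3sin(x)·y + 2x·cos(y) = C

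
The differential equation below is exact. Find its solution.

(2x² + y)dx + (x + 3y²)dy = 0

Verify exactness: ∂M/∂y = ∂N/∂x ✓
Find F(x,y) such that ∂F/∂x = M, ∂F/∂y = N
Solution: 2x³/3 + xy + y³ = C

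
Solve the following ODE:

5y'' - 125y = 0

Characteristic equation: 5r² - 125 = 0
Divide by 5: r² - 25 = 0
Roots: r = 5, -5 (distinct real)
General solution: y = C₁e^(5x) + C₂e^(-5x)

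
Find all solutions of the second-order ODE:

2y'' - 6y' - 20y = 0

Characteristic equation: 2r² - 6r - 20 = 0
Divide by 2: r² - 3r - 10 = 0
Roots: r = 5, -2 (distinct real)
General solution: y = C₁e^(5x) + C₂e^(-2x)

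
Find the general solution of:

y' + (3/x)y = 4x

Using integrating factor method:

General solution: y = (4/5)x^2 + Cx^(-3)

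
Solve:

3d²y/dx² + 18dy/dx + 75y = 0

Characteristic equation: 3r² + 18r + 75 = 0
Divide by 3: r² + 6r + 25 = 0
Roots: r = -3 ± 4i (complex conjugates)
General solution: y = e^(-3x)(C₁cos(4x) + C₂sin(4x))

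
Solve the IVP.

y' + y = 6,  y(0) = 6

General solution: y = 6 + Ce^(-x)
Applying y(0) = 6: C = 6 - 6 = 0
Particular solution: y = 6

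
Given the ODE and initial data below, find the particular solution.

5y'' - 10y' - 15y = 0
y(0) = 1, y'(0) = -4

General solution: y = C₁e^(3x) + C₂e^(-x)
Applying ICs: C₁ = -3/4, C₂ = 7/4
Particular solution: y = -(3/4)e^(3x) + (7/4)e^(-x)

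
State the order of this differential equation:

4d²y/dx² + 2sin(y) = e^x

The order is 2 (highest derivative is of order 2).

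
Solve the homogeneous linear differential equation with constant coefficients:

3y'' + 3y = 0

Characteristic equation: 3r² + 3 = 0
Divide by 3: r² + 1 = 0
Roots: r = ±i (complex conjugates)
General solution: y = C₁cos(x) + C₂sin(x)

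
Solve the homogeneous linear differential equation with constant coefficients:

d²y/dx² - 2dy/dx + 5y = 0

Characteristic equation: r² - 2r + 5 = 0
Roots: r = 1 ± 2i (complex conjugates)
General solution: y = e^x(C₁cos(2x) + C₂sin(2x))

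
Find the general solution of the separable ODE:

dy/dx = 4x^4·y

Separating variables and integrating:
ln|y| = 4x^5/5 + C

General solution: y = Ce^(4x^5/5)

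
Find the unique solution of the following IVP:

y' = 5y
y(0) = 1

General solution: y = Ce^(5x)
Applying IC y(0) = 1:
Particular solution: y = e^(5x)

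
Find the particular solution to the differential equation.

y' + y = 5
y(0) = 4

General solution: y = 5 + Ce^(-x)
Applying y(0) = 4: C = 4 - 5 = -1
Particular solution: y = 5 - e^(-x)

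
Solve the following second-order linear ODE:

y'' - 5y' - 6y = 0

Characteristic equation: r² - 5r - 6 = 0
Roots: r = 6, -1 (distinct real)
General solution: y = C₁e^(6x) + C₂e^(-x)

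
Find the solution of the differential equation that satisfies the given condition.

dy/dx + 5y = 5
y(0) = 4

General solution: y = 1 + Ce^(-5x)
Applying y(0) = 4: C = 4 - 1 = 3
Particular solution: y = 1 + 3e^(-5x)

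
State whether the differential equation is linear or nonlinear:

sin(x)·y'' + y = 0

Linear (y and its derivatives appear to the first power only, no products of y terms)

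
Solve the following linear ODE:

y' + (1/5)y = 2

Using integrating factor method:

General solution: y = 10 + Ce^(-x/5)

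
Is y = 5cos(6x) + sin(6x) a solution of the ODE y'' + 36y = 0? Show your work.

Verification:
y'' = -180cos(6x) - 36sin(6x)
y'' + 36y = 0 ✓

Yes, it is a solution.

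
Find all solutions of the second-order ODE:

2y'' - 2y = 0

Characteristic equation: 2r² - 2 = 0
Divide by 2: r² - 1 = 0
Roots: r = 1, -1 (distinct real)
General solution: y = C₁e^x + C₂e^(-x)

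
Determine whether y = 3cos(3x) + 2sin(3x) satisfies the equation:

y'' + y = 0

Verification:
y'' = -27cos(3x) - 18sin(3x)
y'' + y ≠ 0 (frequency mismatch: got 9 instead of 1)

No, it is not a solution.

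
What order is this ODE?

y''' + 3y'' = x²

The order is 3 (highest derivative is of order 3).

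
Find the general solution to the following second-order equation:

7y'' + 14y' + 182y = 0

Characteristic equation: 7r² + 14r + 182 = 0
Divide by 7: r² + 2r + 26 = 0
Roots: r = -1 ± 5i (complex conjugates)
General solution: y = e^(-x)(C₁cos(5x) + C₂sin(5x))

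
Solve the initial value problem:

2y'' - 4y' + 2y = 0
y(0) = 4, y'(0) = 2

General solution: y = (C₁ + C₂x)e^x
Repeated root r = 1
Applying ICs: C₁ = 4, C₂ = -2
Particular solution: y = (4 - 2x)e^x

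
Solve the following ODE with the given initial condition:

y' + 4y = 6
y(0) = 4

General solution: y = 3/2 + Ce^(-4x)
Applying y(0) = 4: C = 4 - 3/2 = 5/2
Particular solution: y = 3/2 + (5/2)e^(-4x)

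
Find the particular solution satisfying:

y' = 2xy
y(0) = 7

General solution: y = Ce^(x²)
Applying IC y(0) = 7:
Particular solution: y = 7e^(x²)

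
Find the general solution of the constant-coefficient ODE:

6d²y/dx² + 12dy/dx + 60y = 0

Characteristic equation: 6r² + 12r + 60 = 0
Divide by 6: r² + 2r + 10 = 0
Roots: r = -1 ± 3i (complex conjugates)
General solution: y = e^(-x)(C₁cos(3x) + C₂sin(3x))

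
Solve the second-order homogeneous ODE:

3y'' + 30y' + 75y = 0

Characteristic equation: 3r² + 30r + 75 = 0
Divide by 3: r² + 10r + 25 = 0
Factored: (r + 5)² = 0
Repeated root: r = -5
General solution: y = (C₁ + C₂x)e^(-5x)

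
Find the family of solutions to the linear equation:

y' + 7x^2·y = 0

Using integrating factor method:

General solution: y = Ce^(-7x^3/3)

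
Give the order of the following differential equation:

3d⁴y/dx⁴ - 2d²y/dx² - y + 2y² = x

The order is 4 (highest derivative is of order 4).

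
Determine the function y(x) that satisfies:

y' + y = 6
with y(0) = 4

General solution: y = 6 + Ce^(-x)
Applying y(0) = 4: C = 4 - 6 = -2
Particular solution: y = 6 - 2e^(-x)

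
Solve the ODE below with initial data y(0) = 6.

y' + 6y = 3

General solution: y = 1/2 + Ce^(-6x)
Applying y(0) = 6: C = 6 - 1/2 = 11/2
Particular solution: y = 1/2 + (11/2)e^(-6x)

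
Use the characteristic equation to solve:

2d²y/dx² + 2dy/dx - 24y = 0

Characteristic equation: 2r² + 2r - 24 = 0
Divide by 2: r² + r - 12 = 0
Roots: r = 3, -4 (distinct real)
General solution: y = C₁e^(3x) + C₂e^(-4x)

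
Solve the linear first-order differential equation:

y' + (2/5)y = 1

Using integrating factor method:

General solution: y = 5/2 + Ce^(-2x/5)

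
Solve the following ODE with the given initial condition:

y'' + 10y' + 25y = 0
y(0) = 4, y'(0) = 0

General solution: y = (C₁ + C₂x)e^(-5x)
Repeated root r = -5
Applying ICs: C₁ = 4, C₂ = 20
Particular solution: y = (4 + 20x)e^(-5x)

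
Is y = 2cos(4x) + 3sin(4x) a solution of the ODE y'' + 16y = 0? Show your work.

Verification:
y'' = -32cos(4x) - 48sin(4x)
y'' + 16y = 0 ✓

Yes, it is a solution.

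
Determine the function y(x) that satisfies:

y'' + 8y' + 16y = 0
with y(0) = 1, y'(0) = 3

General solution: y = (C₁ + C₂x)e^(-4x)
Repeated root r = -4
Applying ICs: C₁ = 1, C₂ = 7
Particular solution: y = (1 + 7x)e^(-4x)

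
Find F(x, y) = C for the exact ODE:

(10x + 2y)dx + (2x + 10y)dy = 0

Verify exactness: ∂M/∂y = ∂N/∂x ✓
Find F(x,y) such that ∂F/∂x = M, ∂F/∂y = N
Solution: 5x² + 2xy + 5y² = C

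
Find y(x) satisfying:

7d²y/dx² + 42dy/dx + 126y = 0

Characteristic equation: 7r² + 42r + 126 = 0
Divide by 7: r² + 6r + 18 = 0
Roots: r = -3 ± 3i (complex conjugates)
General solution: y = e^(-3x)(C₁cos(3x) + C₂sin(3x))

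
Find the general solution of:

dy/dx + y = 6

Using integrating factor method:

General solution: y = 6 + Ce^(-x)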